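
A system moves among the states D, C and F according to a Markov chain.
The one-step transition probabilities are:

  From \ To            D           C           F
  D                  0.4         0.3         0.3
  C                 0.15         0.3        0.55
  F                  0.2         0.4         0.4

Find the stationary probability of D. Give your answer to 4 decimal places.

0.2286

Let the stationary distribution be π with π = πP and π_1 + π_2 + π_3 = 1.
π_1 = 0.4·π_1 + 0.15·π_2 + 0.2·π_3
π_2 = 0.3·π_1 + 0.3·π_2 + 0.4·π_3
Solving with the normalization constraint gives π = (0.2286, 0.3429, 0.4286).
So the stationary probability of D is 0.2286.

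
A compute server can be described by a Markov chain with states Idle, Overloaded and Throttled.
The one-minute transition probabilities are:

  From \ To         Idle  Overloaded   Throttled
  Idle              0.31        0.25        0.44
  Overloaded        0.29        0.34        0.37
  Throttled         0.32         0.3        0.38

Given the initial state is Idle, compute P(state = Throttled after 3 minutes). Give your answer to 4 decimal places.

Propagate the distribution vector 3 minutes from Idle.
After 0 minutes: (1.0000, 0.0000, 0.0000)
After 1 minute: (0.3100, 0.2500, 0.4400)
After 2 minutes: (0.3094, 0.2945, 0.3961)
After 3 minutes: (0.3081, 0.2963, 0.3956)
P(in Throttled after 3 minutes) = 0.3956

0.3956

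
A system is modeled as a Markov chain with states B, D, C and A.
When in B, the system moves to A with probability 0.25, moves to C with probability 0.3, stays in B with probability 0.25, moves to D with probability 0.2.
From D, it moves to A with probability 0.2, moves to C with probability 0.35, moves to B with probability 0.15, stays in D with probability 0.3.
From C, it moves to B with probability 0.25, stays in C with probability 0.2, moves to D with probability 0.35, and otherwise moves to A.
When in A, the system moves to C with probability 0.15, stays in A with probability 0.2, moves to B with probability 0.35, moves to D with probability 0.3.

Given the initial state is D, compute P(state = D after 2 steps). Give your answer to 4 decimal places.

0.3025

Propagate the distribution vector 2 steps from D.
After 0 steps: (0.0000, 1.0000, 0.0000, 0.0000)
After 1 step: (0.1500, 0.3000, 0.3500, 0.2000)
After 2 steps: (0.2400, 0.3025, 0.2500, 0.2075)
P(in D after 2 steps) = 0.3025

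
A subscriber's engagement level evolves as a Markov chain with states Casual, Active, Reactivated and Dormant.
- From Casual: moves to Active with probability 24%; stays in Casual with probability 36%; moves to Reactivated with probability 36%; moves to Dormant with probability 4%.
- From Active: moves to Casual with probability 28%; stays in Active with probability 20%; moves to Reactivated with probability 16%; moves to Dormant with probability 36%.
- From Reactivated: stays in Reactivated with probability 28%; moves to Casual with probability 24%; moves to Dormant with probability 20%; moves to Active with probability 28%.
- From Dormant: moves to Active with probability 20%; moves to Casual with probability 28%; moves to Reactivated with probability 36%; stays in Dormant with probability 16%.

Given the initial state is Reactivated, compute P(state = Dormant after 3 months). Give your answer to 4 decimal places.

0.1831

Propagate the distribution vector 3 months from Reactivated.
After 0 months: (0.0000, 0.0000, 1.0000, 0.0000)
After 1 month: (0.2400, 0.2800, 0.2800, 0.2000)
After 2 months: (0.2880, 0.2320, 0.2816, 0.1984)
After 3 months: (0.2918, 0.2340, 0.2911, 0.1831)
P(in Dormant after 3 months) = 0.1831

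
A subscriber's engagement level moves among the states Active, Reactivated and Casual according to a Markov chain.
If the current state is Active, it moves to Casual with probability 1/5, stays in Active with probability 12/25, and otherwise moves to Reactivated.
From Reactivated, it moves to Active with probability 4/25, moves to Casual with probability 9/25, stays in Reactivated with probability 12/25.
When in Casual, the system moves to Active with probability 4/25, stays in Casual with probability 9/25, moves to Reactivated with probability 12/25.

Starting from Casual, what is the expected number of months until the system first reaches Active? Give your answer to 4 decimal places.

6.2500

Let t(s) be the expected number of months to first reach Active from state s, with t(Active) = 0. Conditioning on the first month:
t(Reactivated) = 1 + 0.48·t(Reactivated) + 0.36·t(Casual)
t(Casual) = 1 + 0.48·t(Reactivated) + 0.36·t(Casual)
Solving: t(Reactivated) = 6.2500, t(Casual) = 6.2500.
Expected months from Casual to Active: 6.2500.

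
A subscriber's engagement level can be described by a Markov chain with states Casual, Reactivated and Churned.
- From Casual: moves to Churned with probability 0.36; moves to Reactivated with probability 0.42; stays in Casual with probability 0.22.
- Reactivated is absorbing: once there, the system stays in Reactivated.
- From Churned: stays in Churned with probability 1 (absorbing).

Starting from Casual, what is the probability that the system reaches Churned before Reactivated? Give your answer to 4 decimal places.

0.4615

Let h(s) be the probability of absorption at Churned starting from transient state s. Then h(Churned) = 1 and h(Reactivated) = 0. By first-step analysis:
h(Casual) = 0.22·h(Casual) + 0.42·0 + 0.36·1
Solving: h(Casual) = 0.4615.
Starting from Casual, the probability is 0.4615.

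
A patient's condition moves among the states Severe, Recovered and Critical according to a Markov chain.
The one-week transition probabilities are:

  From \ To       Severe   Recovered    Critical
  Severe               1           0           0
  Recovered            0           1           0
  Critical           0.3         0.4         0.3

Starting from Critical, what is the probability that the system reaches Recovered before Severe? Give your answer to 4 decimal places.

Let h(s) be the probability of absorption at Recovered starting from transient state s. Then h(Recovered) = 1 and h(Severe) = 0. By first-step analysis:
h(Critical) = 0.3·0 + 0.4·1 + 0.3·h(Critical)
Solving: h(Critical) = 0.5714.
Starting from Critical, the probability is 0.5714.

0.5714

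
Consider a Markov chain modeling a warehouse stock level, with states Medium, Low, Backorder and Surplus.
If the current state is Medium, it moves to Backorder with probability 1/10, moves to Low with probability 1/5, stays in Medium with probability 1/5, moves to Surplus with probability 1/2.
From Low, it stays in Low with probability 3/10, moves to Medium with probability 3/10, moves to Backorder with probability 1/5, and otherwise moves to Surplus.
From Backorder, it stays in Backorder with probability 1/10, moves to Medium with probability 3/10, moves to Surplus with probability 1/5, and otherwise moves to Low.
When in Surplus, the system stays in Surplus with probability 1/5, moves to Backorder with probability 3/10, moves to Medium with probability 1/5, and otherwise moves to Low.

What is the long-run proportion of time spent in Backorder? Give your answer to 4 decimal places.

Let the stationary distribution be π with π = πP and π_1 + π_2 + π_3 + π_4 = 1.
π_1 = 0.2·π_1 + 0.3·π_2 + 0.3·π_3 + 0.2·π_4
π_2 = 0.2·π_1 + 0.3·π_2 + 0.4·π_3 + 0.3·π_4
π_3 = 0.1·π_1 + 0.2·π_2 + 0.1·π_3 + 0.3·π_4
Solving with the normalization constraint gives π = (0.2478, 0.2936, 0.1842, 0.2743).
So the stationary probability of Backorder is 0.1842.

0.1842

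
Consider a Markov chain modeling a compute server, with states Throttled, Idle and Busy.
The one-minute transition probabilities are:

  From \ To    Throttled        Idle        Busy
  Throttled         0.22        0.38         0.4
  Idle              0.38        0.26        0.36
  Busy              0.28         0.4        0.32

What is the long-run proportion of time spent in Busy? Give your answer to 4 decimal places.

Let the stationary distribution be π with π = πP and π_1 + π_2 + π_3 = 1.
π_1 = 0.22·π_1 + 0.38·π_2 + 0.28·π_3
π_2 = 0.38·π_1 + 0.26·π_2 + 0.4·π_3
Solving with the normalization constraint gives π = (0.2968, 0.3457, 0.3576).
So the stationary probability of Busy is 0.3576.

0.3576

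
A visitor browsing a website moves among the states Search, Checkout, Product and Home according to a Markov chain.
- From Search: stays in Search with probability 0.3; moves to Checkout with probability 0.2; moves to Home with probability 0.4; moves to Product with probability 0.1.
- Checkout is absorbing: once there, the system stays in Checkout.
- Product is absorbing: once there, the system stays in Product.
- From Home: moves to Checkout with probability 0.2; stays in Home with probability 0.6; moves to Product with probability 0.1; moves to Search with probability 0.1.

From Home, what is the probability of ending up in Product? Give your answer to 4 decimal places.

Let h(s) be the probability of absorption at Product starting from transient state s. Then h(Product) = 1 and h(Checkout) = 0. By first-step analysis:
h(Search) = 0.3·h(Search) + 0.2·0 + 0.1·1 + 0.4·h(Home)
h(Home) = 0.1·h(Search) + 0.2·0 + 0.1·1 + 0.6·h(Home)
Solving: h(Search) = 0.3333, h(Home) = 0.3333.
Starting from Home, the probability is 0.3333.

0.3333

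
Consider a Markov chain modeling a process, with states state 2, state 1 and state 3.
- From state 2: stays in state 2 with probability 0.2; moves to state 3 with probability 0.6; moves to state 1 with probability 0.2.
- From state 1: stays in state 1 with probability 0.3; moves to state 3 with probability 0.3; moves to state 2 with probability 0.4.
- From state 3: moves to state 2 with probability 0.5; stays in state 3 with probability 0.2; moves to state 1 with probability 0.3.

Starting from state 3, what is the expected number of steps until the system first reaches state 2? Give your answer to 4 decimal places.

Let t(s) be the expected number of steps to first reach state 2 from state s, with t(state 2) = 0. Conditioning on the first step:
t(state 1) = 1 + 0.3·t(state 1) + 0.3·t(state 3)
t(state 3) = 1 + 0.3·t(state 1) + 0.2·t(state 3)
Solving: t(state 1) = 2.3404, t(state 3) = 2.1277.
Expected steps from state 3 to state 2: 2.1277.

2.1277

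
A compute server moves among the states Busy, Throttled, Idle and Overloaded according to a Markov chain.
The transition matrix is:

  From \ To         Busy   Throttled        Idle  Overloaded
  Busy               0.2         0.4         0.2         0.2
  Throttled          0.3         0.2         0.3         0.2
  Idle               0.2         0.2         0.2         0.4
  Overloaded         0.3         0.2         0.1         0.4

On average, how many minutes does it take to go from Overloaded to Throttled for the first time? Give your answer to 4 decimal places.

Let t(s) be the expected number of minutes to first reach Throttled from state s, with t(Throttled) = 0. Conditioning on the first minute:
t(Busy) = 1 + 0.2·t(Busy) + 0.2·t(Idle) + 0.2·t(Overloaded)
t(Idle) = 1 + 0.2·t(Busy) + 0.2·t(Idle) + 0.4·t(Overloaded)
t(Overloaded) = 1 + 0.3·t(Busy) + 0.1·t(Idle) + 0.4·t(Overloaded)
Solving: t(Busy) = 3.2540, t(Idle) = 4.0476, t(Overloaded) = 3.9683.
Expected minutes from Overloaded to Throttled: 3.9683.

3.9683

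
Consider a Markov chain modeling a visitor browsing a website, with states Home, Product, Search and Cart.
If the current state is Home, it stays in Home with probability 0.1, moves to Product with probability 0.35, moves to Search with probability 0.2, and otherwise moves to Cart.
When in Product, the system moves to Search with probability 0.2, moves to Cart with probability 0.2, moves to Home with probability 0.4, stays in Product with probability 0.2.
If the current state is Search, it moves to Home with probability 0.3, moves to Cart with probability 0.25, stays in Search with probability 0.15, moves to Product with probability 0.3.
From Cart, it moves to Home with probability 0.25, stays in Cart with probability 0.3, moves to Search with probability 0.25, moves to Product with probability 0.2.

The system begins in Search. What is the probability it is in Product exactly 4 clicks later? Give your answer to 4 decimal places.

0.2595

Propagate the distribution vector 4 clicks from Search.
After 0 clicks: (0.0000, 0.0000, 1.0000, 0.0000)
After 1 click: (0.3000, 0.3000, 0.1500, 0.2500)
After 2 clicks: (0.2575, 0.2600, 0.2050, 0.2775)
After 3 clicks: (0.2606, 0.2591, 0.2036, 0.2766)
After 4 clicks: (0.2600, 0.2595, 0.2037, 0.2769)
P(in Product after 4 clicks) = 0.2595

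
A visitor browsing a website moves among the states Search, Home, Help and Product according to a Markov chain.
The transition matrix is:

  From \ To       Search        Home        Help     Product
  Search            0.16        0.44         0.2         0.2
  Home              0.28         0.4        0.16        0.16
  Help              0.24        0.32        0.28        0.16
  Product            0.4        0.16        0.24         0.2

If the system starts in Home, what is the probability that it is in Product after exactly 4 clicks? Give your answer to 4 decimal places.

Propagate the distribution vector 4 clicks from Home.
After 0 clicks: (0.0000, 1.0000, 0.0000, 0.0000)
After 1 click: (0.2800, 0.4000, 0.1600, 0.1600)
After 2 clicks: (0.2592, 0.3600, 0.2032, 0.1776)
After 3 clicks: (0.2621, 0.3515, 0.2090, 0.1775)
After 4 clicks: (0.2615, 0.3512, 0.2098, 0.1776)
P(in Product after 4 clicks) = 0.1776

0.1776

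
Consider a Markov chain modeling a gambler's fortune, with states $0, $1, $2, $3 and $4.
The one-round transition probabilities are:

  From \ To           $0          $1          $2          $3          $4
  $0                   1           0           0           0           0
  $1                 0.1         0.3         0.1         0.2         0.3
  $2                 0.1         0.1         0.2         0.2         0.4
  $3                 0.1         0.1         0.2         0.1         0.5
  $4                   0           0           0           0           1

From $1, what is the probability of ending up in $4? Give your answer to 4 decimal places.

Let h(s) be the probability of absorption at $4 starting from transient state s. Then h($4) = 1 and h($0) = 0. By first-step analysis:
h($1) = 0.1·0 + 0.3·h($1) + 0.1·h($2) + 0.2·h($3) + 0.3·1
h($2) = 0.1·0 + 0.1·h($1) + 0.2·h($2) + 0.2·h($3) + 0.4·1
h($3) = 0.1·0 + 0.1·h($1) + 0.2·h($2) + 0.1·h($3) + 0.5·1
Solving: h($1) = 0.7775, h($2) = 0.8022, h($3) = 0.8202.
Starting from $1, the probability is 0.7775.

0.7775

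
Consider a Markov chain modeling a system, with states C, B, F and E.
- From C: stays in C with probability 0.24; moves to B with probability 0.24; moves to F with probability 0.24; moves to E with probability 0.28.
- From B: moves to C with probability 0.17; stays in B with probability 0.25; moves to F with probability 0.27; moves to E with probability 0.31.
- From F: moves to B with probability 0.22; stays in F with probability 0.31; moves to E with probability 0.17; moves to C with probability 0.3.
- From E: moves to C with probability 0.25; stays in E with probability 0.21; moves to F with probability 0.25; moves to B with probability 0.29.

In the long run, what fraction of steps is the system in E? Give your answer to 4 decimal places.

0.2410

Let the stationary distribution be π with π = πP and π_1 + π_2 + π_3 + π_4 = 1.
π_1 = 0.24·π_1 + 0.17·π_2 + 0.3·π_3 + 0.25·π_4
π_2 = 0.24·π_1 + 0.25·π_2 + 0.22·π_3 + 0.29·π_4
π_3 = 0.24·π_1 + 0.27·π_2 + 0.31·π_3 + 0.25·π_4
Solving with the normalization constraint gives π = (0.2411, 0.2492, 0.2687, 0.2410).
So the stationary probability of E is 0.2410.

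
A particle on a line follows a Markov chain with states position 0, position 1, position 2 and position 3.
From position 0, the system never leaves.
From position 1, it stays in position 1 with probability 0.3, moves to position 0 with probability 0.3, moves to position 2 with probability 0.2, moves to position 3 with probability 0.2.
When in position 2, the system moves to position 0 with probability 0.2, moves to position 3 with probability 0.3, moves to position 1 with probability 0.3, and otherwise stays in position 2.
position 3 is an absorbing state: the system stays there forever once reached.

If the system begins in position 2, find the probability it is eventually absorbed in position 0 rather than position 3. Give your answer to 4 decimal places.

0.4600

Let h(s) be the probability of absorption at position 0 starting from transient state s. Then h(position 0) = 1 and h(position 3) = 0. By first-step analysis:
h(position 1) = 0.3·1 + 0.3·h(position 1) + 0.2·h(position 2) + 0.2·0
h(position 2) = 0.2·1 + 0.3·h(position 1) + 0.2·h(position 2) + 0.3·0
Solving: h(position 1) = 0.5600, h(position 2) = 0.4600.
Starting from position 2, the probability is 0.4600.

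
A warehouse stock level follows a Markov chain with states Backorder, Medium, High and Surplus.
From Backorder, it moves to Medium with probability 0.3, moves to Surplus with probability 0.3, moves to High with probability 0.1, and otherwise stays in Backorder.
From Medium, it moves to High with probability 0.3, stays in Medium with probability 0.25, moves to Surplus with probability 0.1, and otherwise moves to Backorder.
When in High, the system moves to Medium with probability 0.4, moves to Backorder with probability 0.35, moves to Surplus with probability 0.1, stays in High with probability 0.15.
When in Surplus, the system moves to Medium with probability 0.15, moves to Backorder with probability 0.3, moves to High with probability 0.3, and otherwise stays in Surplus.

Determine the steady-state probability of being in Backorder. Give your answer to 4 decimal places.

0.3241

Let the stationary distribution be π with π = πP and π_1 + π_2 + π_3 + π_4 = 1.
π_1 = 0.3·π_1 + 0.35·π_2 + 0.35·π_3 + 0.3·π_4
π_2 = 0.3·π_1 + 0.25·π_2 + 0.4·π_3 + 0.15·π_4
π_3 = 0.1·π_1 + 0.3·π_2 + 0.15·π_3 + 0.3·π_4
Solving with the normalization constraint gives π = (0.3241, 0.2775, 0.2045, 0.1939).
So the stationary probability of Backorder is 0.3241.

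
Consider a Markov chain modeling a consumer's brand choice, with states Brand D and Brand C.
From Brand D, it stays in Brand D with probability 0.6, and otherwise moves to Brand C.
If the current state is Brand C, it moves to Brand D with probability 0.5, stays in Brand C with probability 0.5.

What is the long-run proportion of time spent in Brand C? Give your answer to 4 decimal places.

Let the stationary distribution be π with π = πP and π_1 + π_2 = 1.
π_1 = 0.6·π_1 + 0.5·π_2
Solving with the normalization constraint gives π = (0.5556, 0.4444).
So the stationary probability of Brand C is 0.4444.

0.4444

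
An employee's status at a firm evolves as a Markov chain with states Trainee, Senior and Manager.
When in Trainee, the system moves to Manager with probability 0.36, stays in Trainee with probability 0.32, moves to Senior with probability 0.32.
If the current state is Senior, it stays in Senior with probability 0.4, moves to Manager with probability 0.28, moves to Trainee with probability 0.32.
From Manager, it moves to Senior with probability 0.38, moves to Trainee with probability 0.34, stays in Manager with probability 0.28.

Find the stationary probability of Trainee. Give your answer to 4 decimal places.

0.3261

Let the stationary distribution be π with π = πP and π_1 + π_2 + π_3 = 1.
π_1 = 0.32·π_1 + 0.32·π_2 + 0.34·π_3
π_2 = 0.32·π_1 + 0.4·π_2 + 0.38·π_3
Solving with the normalization constraint gives π = (0.3261, 0.3678, 0.3061).
So the stationary probability of Trainee is 0.3261.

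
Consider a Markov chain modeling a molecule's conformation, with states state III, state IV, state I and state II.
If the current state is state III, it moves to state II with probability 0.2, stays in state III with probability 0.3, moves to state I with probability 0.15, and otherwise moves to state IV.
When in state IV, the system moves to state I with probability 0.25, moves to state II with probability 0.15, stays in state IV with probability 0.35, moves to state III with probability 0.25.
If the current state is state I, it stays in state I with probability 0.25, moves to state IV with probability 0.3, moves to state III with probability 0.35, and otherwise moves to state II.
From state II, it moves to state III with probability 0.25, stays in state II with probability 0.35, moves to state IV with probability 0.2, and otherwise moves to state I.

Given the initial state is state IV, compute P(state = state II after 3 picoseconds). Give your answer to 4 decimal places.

0.1895

Propagate the distribution vector 3 picoseconds from state IV.
After 0 picoseconds: (0.0000, 1.0000, 0.0000, 0.0000)
After 1 picosecond: (0.2500, 0.3500, 0.2500, 0.1500)
After 2 picoseconds: (0.2875, 0.3150, 0.2175, 0.1800)
After 3 picoseconds: (0.2861, 0.3121, 0.2123, 0.1895)
P(in state II after 3 picoseconds) = 0.1895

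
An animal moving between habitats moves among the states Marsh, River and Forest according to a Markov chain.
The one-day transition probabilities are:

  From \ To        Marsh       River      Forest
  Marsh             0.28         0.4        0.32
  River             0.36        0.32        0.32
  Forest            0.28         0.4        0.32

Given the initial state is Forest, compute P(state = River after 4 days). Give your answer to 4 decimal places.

0.3704

Propagate the distribution vector 4 days from Forest.
After 0 days: (0.0000, 0.0000, 1.0000)
After 1 day: (0.2800, 0.4000, 0.3200)
After 2 days: (0.3120, 0.3680, 0.3200)
After 3 days: (0.3094, 0.3706, 0.3200)
After 4 days: (0.3096, 0.3704, 0.3200)
P(in River after 4 days) = 0.3704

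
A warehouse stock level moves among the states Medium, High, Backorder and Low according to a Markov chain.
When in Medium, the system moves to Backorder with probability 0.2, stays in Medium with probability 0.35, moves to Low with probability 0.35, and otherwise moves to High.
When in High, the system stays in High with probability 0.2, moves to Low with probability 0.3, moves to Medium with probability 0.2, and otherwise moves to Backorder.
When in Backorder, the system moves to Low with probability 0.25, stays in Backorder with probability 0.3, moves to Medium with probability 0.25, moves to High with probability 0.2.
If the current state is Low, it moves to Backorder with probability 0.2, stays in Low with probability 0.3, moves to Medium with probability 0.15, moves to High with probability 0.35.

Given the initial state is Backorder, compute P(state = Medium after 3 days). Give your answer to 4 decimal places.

0.2336

Propagate the distribution vector 3 days from Backorder.
After 0 days: (0.0000, 0.0000, 1.0000, 0.0000)
After 1 day: (0.2500, 0.2000, 0.3000, 0.2500)
After 2 days: (0.2400, 0.2125, 0.2500, 0.2975)
After 3 days: (0.2336, 0.2206, 0.2463, 0.2995)
P(in Medium after 3 days) = 0.2336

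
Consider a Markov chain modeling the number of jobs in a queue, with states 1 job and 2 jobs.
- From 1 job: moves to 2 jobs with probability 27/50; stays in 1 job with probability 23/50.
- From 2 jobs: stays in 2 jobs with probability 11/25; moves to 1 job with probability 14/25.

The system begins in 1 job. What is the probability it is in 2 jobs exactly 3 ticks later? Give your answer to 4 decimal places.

0.4914

Propagate the distribution vector 3 ticks from 1 job.
After 0 ticks: (1.0000, 0.0000)
After 1 tick: (0.4600, 0.5400)
After 2 ticks: (0.5140, 0.4860)
After 3 ticks: (0.5086, 0.4914)
P(in 2 jobs after 3 ticks) = 0.4914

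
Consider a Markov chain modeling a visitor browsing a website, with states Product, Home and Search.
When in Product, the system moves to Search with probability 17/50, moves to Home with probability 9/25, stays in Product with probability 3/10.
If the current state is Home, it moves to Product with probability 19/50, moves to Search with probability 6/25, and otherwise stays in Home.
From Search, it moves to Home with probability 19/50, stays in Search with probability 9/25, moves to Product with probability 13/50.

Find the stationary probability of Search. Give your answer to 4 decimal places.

Let the stationary distribution be π with π = πP and π_1 + π_2 + π_3 = 1.
π_1 = 0.3·π_1 + 0.38·π_2 + 0.26·π_3
π_2 = 0.36·π_1 + 0.38·π_2 + 0.38·π_3
Solving with the normalization constraint gives π = (0.3175, 0.3736, 0.3088).
So the stationary probability of Search is 0.3088.

0.3088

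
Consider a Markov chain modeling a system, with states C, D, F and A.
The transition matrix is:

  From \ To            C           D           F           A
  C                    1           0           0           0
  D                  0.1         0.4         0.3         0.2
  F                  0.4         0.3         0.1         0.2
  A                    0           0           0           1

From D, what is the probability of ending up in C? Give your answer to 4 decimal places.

0.4667

Let h(s) be the probability of absorption at C starting from transient state s. Then h(C) = 1 and h(A) = 0. By first-step analysis:
h(D) = 0.1·1 + 0.4·h(D) + 0.3·h(F) + 0.2·0
h(F) = 0.4·1 + 0.3·h(D) + 0.1·h(F) + 0.2·0
Solving: h(D) = 0.4667, h(F) = 0.6000.
Starting from D, the probability is 0.4667.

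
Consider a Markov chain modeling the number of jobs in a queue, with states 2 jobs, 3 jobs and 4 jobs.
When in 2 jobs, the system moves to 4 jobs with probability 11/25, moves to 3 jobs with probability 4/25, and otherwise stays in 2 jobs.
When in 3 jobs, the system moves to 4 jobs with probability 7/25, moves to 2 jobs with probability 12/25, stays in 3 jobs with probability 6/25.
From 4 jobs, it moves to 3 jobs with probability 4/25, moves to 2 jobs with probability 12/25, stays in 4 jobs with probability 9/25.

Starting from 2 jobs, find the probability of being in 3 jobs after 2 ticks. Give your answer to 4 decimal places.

Sum over the intermediate state after 1 tick:
P = P(2 jobs→2 jobs)·P(2 jobs→3 jobs) + P(2 jobs→3 jobs)·P(3 jobs→3 jobs) + P(2 jobs→4 jobs)·P(4 jobs→3 jobs)
  = 0.4×0.16 + 0.16×0.24 + 0.44×0.16
  = 0.0640 + 0.0384 + 0.0704 = 0.1728

0.1728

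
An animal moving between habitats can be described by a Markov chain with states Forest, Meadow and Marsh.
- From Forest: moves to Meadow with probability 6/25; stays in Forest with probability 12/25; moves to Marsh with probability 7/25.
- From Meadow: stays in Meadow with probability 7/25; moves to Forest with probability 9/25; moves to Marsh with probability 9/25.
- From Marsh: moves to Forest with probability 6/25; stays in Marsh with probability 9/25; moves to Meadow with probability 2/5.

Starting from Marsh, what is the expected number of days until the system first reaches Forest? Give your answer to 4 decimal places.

Let t(s) be the expected number of days to first reach Forest from state s, with t(Forest) = 0. Conditioning on the first day:
t(Meadow) = 1 + 0.28·t(Meadow) + 0.36·t(Marsh)
t(Marsh) = 1 + 0.4·t(Meadow) + 0.36·t(Marsh)
Solving: t(Meadow) = 3.1566, t(Marsh) = 3.5354.
Expected days from Marsh to Forest: 3.5354.

3.5354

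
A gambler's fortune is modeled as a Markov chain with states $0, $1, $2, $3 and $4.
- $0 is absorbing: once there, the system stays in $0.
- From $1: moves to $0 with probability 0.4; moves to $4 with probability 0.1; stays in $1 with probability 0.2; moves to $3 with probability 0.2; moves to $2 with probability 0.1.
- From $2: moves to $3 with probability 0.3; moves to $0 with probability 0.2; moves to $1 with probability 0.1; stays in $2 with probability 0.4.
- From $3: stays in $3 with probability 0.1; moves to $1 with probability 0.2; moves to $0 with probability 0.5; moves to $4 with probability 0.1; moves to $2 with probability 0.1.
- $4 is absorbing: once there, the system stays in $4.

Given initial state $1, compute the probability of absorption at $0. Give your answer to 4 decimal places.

0.8202

Let h(s) be the probability of absorption at $0 starting from transient state s. Then h($0) = 1 and h($4) = 0. By first-step analysis:
h($1) = 0.4·1 + 0.2·h($1) + 0.1·h($2) + 0.2·h($3) + 0.1·0
h($2) = 0.2·1 + 0.1·h($1) + 0.4·h($2) + 0.3·h($3)
h($3) = 0.5·1 + 0.2·h($1) + 0.1·h($2) + 0.1·h($3) + 0.1·0
Solving: h($1) = 0.8202, h($2) = 0.8883, h($3) = 0.8365.
Starting from $1, the probability is 0.8202.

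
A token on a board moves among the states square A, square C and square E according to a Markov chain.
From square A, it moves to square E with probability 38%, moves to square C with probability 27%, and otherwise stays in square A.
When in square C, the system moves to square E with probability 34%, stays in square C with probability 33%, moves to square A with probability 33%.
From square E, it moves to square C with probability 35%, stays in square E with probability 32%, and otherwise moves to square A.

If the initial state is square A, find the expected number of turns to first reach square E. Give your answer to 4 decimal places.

2.7136

Let t(s) be the expected number of turns to first reach square E from state s, with t(square E) = 0. Conditioning on the first turn:
t(square A) = 1 + 0.35·t(square A) + 0.27·t(square C)
t(square C) = 1 + 0.33·t(square A) + 0.33·t(square C)
Solving: t(square A) = 2.7136, t(square C) = 2.8291.
Expected turns from square A to square E: 2.7136.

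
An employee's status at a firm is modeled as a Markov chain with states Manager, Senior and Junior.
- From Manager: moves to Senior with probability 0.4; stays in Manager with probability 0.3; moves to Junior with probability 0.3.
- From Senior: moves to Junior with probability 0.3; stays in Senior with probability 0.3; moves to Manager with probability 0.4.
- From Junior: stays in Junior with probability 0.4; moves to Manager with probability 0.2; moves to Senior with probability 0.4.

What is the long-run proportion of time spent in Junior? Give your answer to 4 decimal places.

Let the stationary distribution be π with π = πP and π_1 + π_2 + π_3 = 1.
π_1 = 0.3·π_1 + 0.4·π_2 + 0.2·π_3
π_2 = 0.4·π_1 + 0.3·π_2 + 0.4·π_3
Solving with the normalization constraint gives π = (0.3030, 0.3636, 0.3333).
So the stationary probability of Junior is 0.3333.

0.3333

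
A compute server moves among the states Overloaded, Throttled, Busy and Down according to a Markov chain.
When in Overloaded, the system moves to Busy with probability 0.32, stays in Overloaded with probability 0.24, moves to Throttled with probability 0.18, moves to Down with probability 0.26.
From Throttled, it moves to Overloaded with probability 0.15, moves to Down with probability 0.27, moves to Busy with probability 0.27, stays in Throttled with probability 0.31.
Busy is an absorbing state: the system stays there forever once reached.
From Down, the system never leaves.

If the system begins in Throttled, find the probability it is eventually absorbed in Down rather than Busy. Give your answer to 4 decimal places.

0.4910

Let h(s) be the probability of absorption at Down starting from transient state s. Then h(Down) = 1 and h(Busy) = 0. By first-step analysis:
h(Overloaded) = 0.24·h(Overloaded) + 0.18·h(Throttled) + 0.32·0 + 0.26·1
h(Throttled) = 0.15·h(Overloaded) + 0.31·h(Throttled) + 0.27·0 + 0.27·1
Solving: h(Overloaded) = 0.4584, h(Throttled) = 0.4910.
Starting from Throttled, the probability is 0.4910.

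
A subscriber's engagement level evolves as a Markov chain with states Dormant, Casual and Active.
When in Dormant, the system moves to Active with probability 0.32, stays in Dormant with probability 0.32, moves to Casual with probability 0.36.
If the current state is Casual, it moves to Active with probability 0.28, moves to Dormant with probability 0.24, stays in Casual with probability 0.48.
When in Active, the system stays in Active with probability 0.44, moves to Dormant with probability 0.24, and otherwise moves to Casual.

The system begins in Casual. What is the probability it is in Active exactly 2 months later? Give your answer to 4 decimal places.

0.3344

Sum over the intermediate state after 1 month:
P = P(Casual→Dormant)·P(Dormant→Active) + P(Casual→Casual)·P(Casual→Active) + P(Casual→Active)·P(Active→Active)
  = 0.24×0.32 + 0.48×0.28 + 0.28×0.44
  = 0.0768 + 0.1344 + 0.1232 = 0.3344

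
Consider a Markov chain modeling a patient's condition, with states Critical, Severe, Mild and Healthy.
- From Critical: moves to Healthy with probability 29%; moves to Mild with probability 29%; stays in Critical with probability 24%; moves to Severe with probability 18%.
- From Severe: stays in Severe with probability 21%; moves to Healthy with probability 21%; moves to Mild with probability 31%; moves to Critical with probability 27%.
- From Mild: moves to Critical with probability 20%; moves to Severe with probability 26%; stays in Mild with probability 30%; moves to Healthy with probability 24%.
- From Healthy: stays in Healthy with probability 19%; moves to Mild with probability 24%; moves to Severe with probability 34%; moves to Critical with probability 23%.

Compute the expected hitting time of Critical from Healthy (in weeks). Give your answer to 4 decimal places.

Let t(s) be the expected number of weeks to first reach Critical from state s, with t(Critical) = 0. Conditioning on the first week:
t(Severe) = 1 + 0.21·t(Severe) + 0.31·t(Mild) + 0.21·t(Healthy)
t(Mild) = 1 + 0.26·t(Severe) + 0.3·t(Mild) + 0.24·t(Healthy)
t(Healthy) = 1 + 0.34·t(Severe) + 0.24·t(Mild) + 0.19·t(Healthy)
Solving: t(Severe) = 4.1498, t(Mild) = 4.4416, t(Healthy) = 4.2925.
Expected weeks from Healthy to Critical: 4.2925.

4.2925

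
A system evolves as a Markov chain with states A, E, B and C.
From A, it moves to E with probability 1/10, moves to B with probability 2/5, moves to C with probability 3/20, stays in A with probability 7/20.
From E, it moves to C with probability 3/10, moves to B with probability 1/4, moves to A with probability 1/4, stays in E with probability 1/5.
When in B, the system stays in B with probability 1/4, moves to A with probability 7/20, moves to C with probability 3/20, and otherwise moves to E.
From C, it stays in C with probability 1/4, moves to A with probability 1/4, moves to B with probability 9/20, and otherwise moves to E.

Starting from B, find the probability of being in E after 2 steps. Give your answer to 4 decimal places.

Propagate the distribution vector 2 steps from B.
After 0 steps: (0.0000, 0.0000, 1.0000, 0.0000)
After 1 step: (0.3500, 0.2500, 0.2500, 0.1500)
After 2 steps: (0.3100, 0.1550, 0.3325, 0.2025)
P(in E after 2 steps) = 0.1550

0.1550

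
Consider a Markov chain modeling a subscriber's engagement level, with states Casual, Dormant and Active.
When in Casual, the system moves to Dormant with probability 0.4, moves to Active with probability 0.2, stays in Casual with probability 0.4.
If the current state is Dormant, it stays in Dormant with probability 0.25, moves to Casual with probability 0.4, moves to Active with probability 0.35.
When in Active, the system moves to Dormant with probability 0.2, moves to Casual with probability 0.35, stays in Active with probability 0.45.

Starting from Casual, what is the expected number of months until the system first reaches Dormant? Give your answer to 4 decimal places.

Let t(s) be the expected number of months to first reach Dormant from state s, with t(Dormant) = 0. Conditioning on the first month:
t(Casual) = 1 + 0.4·t(Casual) + 0.2·t(Active)
t(Active) = 1 + 0.35·t(Casual) + 0.45·t(Active)
Solving: t(Casual) = 2.8846, t(Active) = 3.6538.
Expected months from Casual to Dormant: 2.8846.

2.8846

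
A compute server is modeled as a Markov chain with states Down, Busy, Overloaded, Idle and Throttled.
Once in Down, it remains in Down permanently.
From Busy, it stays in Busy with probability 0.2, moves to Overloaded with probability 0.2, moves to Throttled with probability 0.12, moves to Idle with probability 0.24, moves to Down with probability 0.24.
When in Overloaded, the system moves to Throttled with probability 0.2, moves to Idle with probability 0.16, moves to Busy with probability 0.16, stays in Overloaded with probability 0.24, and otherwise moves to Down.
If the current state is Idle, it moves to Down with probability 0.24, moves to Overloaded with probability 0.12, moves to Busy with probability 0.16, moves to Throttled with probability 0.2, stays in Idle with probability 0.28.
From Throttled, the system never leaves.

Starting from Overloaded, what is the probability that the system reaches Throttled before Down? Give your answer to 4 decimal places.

0.4375

Let h(s) be the probability of absorption at Throttled starting from transient state s. Then h(Throttled) = 1 and h(Down) = 0. By first-step analysis:
h(Busy) = 0.24·0 + 0.2·h(Busy) + 0.2·h(Overloaded) + 0.24·h(Idle) + 0.12·1
h(Overloaded) = 0.24·0 + 0.16·h(Busy) + 0.24·h(Overloaded) + 0.16·h(Idle) + 0.2·1
h(Idle) = 0.24·0 + 0.16·h(Busy) + 0.12·h(Overloaded) + 0.28·h(Idle) + 0.2·1
Solving: h(Busy) = 0.3906, h(Overloaded) = 0.4375, h(Idle) = 0.4375.
Starting from Overloaded, the probability is 0.4375.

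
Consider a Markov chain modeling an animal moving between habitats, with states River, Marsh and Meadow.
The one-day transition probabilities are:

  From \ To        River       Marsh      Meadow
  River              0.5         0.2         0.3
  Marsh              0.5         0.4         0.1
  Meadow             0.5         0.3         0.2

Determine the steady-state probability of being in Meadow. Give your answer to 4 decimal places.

Let the stationary distribution be π with π = πP and π_1 + π_2 + π_3 = 1.
π_1 = 0.5·π_1 + 0.5·π_2 + 0.5·π_3
π_2 = 0.2·π_1 + 0.4·π_2 + 0.3·π_3
Solving with the normalization constraint gives π = (0.5000, 0.2778, 0.2222).
So the stationary probability of Meadow is 0.2222.

0.2222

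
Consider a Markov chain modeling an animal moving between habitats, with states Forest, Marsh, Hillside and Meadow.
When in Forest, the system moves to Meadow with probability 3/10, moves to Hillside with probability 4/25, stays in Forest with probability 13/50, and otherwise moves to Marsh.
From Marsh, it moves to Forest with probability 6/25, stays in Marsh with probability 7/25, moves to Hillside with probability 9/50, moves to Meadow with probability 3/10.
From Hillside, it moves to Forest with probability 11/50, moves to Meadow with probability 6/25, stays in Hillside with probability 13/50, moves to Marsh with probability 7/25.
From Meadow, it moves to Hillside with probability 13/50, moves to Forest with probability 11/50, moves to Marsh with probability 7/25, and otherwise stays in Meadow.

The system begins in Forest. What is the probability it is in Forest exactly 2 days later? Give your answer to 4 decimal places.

0.2360

Propagate the distribution vector 2 days from Forest.
After 0 days: (1.0000, 0.0000, 0.0000, 0.0000)
After 1 day: (0.2600, 0.2800, 0.1600, 0.3000)
After 2 days: (0.2360, 0.2800, 0.2116, 0.2724)
P(in Forest after 2 days) = 0.2360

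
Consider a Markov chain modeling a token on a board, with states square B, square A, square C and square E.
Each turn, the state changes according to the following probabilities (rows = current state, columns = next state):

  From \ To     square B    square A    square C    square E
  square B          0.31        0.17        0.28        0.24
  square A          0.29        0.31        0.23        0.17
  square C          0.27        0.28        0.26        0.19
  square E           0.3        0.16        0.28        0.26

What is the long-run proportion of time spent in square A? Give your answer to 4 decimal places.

Let the stationary distribution be π with π = πP and π_1 + π_2 + π_3 + π_4 = 1.
π_1 = 0.31·π_1 + 0.29·π_2 + 0.27·π_3 + 0.3·π_4
π_2 = 0.17·π_1 + 0.31·π_2 + 0.28·π_3 + 0.16·π_4
π_3 = 0.28·π_1 + 0.23·π_2 + 0.26·π_3 + 0.28·π_4
Solving with the normalization constraint gives π = (0.2927, 0.2288, 0.2633, 0.2151).
So the stationary probability of square A is 0.2288.

0.2288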